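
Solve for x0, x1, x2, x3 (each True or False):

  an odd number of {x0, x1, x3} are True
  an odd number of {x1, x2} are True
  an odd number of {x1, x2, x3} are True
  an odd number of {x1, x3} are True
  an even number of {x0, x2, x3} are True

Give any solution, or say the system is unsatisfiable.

x0 = False, x1 = True, x2 = False, x3 = False

{x0, x1, x3}: 1 true → odd ✓
{x1, x2}: 1 true → odd ✓
{x1, x2, x3}: 1 true → odd ✓
{x1, x3}: 1 true → odd ✓
{x0, x2, x3}: 0 true → even ✓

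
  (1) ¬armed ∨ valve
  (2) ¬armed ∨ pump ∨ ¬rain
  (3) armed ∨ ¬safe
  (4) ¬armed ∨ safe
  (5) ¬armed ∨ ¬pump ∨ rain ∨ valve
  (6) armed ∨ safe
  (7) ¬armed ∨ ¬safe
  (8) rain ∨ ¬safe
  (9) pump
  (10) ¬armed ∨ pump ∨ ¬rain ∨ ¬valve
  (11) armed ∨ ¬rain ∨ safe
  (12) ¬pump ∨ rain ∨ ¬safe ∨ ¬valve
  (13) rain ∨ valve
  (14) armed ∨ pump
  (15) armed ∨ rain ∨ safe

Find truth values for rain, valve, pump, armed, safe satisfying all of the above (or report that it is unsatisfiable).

UNSATISFIABLE

Case safe = True:
  (armed ∨ ¬safe) forces armed = True.
  Clause (¬armed ∨ ¬safe) is falsified — contradiction.
Case safe = False:
  (¬armed ∨ safe) forces armed = False.
  Clause (armed ∨ safe) is falsified — contradiction.
Both cases fail, so the formula is unsatisfiable.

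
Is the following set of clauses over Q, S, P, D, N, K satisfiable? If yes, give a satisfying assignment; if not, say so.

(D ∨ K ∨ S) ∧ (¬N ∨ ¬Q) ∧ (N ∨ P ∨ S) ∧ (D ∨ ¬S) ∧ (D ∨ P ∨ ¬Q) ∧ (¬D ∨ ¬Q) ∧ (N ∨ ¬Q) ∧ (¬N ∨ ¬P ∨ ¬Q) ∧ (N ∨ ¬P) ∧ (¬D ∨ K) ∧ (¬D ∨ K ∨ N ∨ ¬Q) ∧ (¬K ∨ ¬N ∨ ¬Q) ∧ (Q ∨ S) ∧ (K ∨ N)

Q = False; S = True; P = False; D = True; N = True; K = True

Try Q = True:
  (¬N ∨ ¬Q) forces N = False.
  clause (N ∨ ¬Q) is falsified — backtrack.
So Q = False.
  then (Q ∨ S) forces S = True.
  then (D ∨ ¬S) forces D = True.
  then (¬D ∨ K) forces K = True.
Set P = False.
Set N = True.
All clauses satisfied.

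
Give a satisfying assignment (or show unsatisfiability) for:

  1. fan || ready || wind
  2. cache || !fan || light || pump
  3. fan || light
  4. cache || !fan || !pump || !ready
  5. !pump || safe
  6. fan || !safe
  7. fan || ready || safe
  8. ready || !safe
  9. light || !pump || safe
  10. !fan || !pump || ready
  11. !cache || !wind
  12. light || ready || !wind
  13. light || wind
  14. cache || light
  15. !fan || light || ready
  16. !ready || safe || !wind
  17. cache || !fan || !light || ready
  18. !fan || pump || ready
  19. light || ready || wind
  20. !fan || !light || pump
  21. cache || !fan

pump = False; safe = False; light = True; wind = False; cache = False; fan = False; ready = True

Set pump = False.
Set safe = False.
Try light = False:
  (fan || light) forces fan = True.
  (cache || !fan || light || pump) forces cache = True.
  (!cache || !wind) forces wind = False.
  clause (light || wind) is falsified — backtrack.
So light = True.
  then (!fan || !light || pump) forces fan = False.
  then (fan || ready || safe) forces ready = True.
  then (!ready || safe || !wind) forces wind = False.
Set cache = False.
All clauses satisfied.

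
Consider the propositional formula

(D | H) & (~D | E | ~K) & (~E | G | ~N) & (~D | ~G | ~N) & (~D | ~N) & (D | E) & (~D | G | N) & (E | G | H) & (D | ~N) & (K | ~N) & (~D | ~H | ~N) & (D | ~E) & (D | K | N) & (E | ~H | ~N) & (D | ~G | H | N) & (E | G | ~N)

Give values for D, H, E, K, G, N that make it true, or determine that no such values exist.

D = True, H = False, E = True, K = True, G = True, N = False

Try D = False:
  (D | H) forces H = True.
  (D | E) forces E = True.
  clause (D | ~E) is falsified — backtrack.
So D = True.
  then (~D | ~N) forces N = False.
  then (~D | G | N) forces G = True.
Set H = False.
Set E = True.
Set K = True.
All clauses satisfied.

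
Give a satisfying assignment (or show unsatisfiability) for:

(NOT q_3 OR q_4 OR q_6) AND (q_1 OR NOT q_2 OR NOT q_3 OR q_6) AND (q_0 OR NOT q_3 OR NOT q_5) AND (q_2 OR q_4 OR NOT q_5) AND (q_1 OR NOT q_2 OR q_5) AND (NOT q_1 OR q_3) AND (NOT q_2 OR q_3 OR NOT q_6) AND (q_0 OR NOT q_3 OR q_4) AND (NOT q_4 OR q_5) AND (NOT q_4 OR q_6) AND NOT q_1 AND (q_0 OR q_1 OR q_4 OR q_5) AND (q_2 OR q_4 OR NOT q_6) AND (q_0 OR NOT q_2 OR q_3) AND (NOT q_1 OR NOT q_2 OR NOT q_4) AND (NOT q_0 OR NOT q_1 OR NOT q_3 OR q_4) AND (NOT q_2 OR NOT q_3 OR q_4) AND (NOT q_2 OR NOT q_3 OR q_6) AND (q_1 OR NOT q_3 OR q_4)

q_0 = False; q_1 = False; q_2 = False; q_3 = False; q_4 = True; q_5 = True; q_6 = True

Unit clause (NOT q_1) forces q_1 = False.
Set q_0 = False.
Try q_2 = True:
  (q_1 OR NOT q_2 OR q_5) forces q_5 = True.
  (q_0 OR NOT q_3 OR NOT q_5) forces q_3 = False.
  clause (q_0 OR NOT q_2 OR q_3) is falsified — backtrack.
So q_2 = False.
Try q_3 = True:
  (q_0 OR NOT q_3 OR NOT q_5) forces q_5 = False.
  (q_0 OR NOT q_3 OR q_4) forces q_4 = True.
  clause (NOT q_4 OR q_5) is falsified — backtrack.
So q_3 = False.
Try q_4 = False:
  (q_2 OR q_4 OR NOT q_5) forces q_5 = False.
  clause (q_0 OR q_1 OR q_4 OR q_5) is falsified — backtrack.
So q_4 = True.
  then (NOT q_4 OR q_5) forces q_5 = True.
  then (NOT q_4 OR q_6) forces q_6 = True.
All clauses satisfied.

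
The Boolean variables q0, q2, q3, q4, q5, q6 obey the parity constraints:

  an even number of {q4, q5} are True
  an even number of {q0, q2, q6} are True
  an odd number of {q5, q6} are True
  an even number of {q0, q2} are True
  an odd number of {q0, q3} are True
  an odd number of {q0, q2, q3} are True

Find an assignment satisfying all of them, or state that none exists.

q0 = False, q2 = False, q3 = True, q4 = True, q5 = True, q6 = False

{q4, q5}: 2 true → even ✓
{q0, q2, q6}: 0 true → even ✓
{q5, q6}: 1 true → odd ✓
{q0, q2}: 0 true → even ✓
{q0, q3}: 1 true → odd ✓
{q0, q2, q3}: 1 true → odd ✓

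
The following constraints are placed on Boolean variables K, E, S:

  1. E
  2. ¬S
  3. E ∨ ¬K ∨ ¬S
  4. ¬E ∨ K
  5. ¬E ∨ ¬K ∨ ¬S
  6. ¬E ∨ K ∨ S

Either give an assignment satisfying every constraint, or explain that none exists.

Unit clause (E) forces E = True.
Unit clause (¬S) forces S = False.
In (¬E ∨ K) only K is left, so K = True.
Check each clause:
  (E): E holds.
  (¬S): ¬S holds.
  (E ∨ ¬K ∨ ¬S): E holds.
  (¬E ∨ K): K holds.
  (¬E ∨ ¬K ∨ ¬S): ¬S holds.
  (¬E ∨ K ∨ S): K holds.
All clauses satisfied.

K=T, E=T, S=F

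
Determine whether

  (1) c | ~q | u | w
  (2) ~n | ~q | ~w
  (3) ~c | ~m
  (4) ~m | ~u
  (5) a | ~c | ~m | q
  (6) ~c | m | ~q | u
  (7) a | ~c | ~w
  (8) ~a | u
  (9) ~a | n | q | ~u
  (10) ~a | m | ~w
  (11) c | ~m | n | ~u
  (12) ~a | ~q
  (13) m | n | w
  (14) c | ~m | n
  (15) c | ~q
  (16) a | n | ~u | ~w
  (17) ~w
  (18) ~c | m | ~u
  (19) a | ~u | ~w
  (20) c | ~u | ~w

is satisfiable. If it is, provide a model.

Unit clause (~w) forces w = False.
Try q = True:
  (~a | ~q) forces a = False.
  (c | ~q) forces c = True.
  (~c | ~m) forces m = False.
  (~c | m | ~q | u) forces u = True.
  clause (~c | m | ~u) is falsified — backtrack.
So q = False.
Set c = False.
Set n = True.
Set u = True.
  then (~m | ~u) forces m = False.
Set a = True.
All clauses satisfied.

q: False, c: False, n: True, u: True, m: False, w: False, a: True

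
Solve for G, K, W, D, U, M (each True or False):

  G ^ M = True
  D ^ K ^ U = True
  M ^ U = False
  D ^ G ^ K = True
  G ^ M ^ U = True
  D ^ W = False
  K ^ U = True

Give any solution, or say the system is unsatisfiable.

Adding constraints 1, 2, 3, 4 mod 2: every variable appears an even number of times on the left, so the left side is 0.
But the right sides sum to 1 (mod 2). 0 ≠ 1 — the system is inconsistent.

Unsatisfiable — no assignment works.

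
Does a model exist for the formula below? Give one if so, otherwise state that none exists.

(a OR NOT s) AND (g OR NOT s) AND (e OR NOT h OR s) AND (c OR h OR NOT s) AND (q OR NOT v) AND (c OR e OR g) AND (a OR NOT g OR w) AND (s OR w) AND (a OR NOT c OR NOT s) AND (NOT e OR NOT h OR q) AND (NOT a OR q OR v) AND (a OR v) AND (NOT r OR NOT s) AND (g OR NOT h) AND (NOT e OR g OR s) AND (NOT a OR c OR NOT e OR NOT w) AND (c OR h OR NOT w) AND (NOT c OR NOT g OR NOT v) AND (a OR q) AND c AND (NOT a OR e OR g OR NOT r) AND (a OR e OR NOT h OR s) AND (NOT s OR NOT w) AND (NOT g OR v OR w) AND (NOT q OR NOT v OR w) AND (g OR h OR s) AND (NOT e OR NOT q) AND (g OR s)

e = False; c = True; g = True; a = True; h = False; s = False; w = True; q = True; r = False; v = False

Unit clause (c) forces c = True.
Try e = True:
  (NOT e OR NOT q) forces q = False.
  (q OR NOT v) forces v = False.
  (NOT e OR NOT h OR q) forces h = False.
  (NOT a OR q OR v) forces a = False.
  clause (a OR v) is falsified — backtrack.
So e = False.
Set g = True.
  then (NOT c OR NOT g OR NOT v) forces v = False.
  then (NOT g OR v OR w) forces w = True.
  then (a OR v) forces a = True.
  then (NOT s OR NOT w) forces s = False.
  then (e OR NOT h OR s) forces h = False.
  then (NOT a OR q OR v) forces q = True.
Set r = False.
All clauses satisfied.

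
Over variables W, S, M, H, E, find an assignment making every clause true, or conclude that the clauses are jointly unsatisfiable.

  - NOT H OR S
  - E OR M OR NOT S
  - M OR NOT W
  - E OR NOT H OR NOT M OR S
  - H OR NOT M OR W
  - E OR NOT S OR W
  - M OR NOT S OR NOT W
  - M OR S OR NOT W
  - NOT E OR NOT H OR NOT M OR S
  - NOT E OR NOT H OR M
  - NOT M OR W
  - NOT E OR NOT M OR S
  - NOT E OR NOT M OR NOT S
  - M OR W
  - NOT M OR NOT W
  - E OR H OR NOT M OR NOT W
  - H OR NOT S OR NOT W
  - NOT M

Unsatisfiable

Case M = True:
  Clause (NOT M) is falsified — contradiction.
Case M = False:
  (M OR NOT W) forces W = False.
  Clause (M OR W) is falsified — contradiction.
Both cases fail, so the formula is unsatisfiable.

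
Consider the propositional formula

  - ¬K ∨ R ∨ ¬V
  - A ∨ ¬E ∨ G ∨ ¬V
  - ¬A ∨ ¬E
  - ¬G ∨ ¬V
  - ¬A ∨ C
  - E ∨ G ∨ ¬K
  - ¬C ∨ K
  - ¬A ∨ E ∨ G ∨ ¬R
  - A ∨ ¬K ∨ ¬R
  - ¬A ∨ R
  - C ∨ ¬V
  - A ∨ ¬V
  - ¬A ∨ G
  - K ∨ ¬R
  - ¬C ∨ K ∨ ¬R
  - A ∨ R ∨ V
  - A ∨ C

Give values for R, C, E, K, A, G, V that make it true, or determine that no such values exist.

Set R = True.
  then (K ∨ ¬R) forces K = True.
  then (A ∨ ¬K ∨ ¬R) forces A = True.
  then (¬A ∨ G) forces G = True.
  then (¬A ∨ ¬E) forces E = False.
  then (¬G ∨ ¬V) forces V = False.
  then (¬A ∨ C) forces C = True.
All clauses satisfied.

R = True, C = True, E = False, K = True, A = True, G = True, V = False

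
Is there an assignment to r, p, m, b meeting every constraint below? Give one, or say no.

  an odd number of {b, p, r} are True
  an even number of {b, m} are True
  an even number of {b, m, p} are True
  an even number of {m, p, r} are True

Adding constraints 1, 2, 4 mod 2: every variable appears an even number of times on the left, so the left side is 0.
But the right sides sum to 1 (mod 2). 0 ≠ 1 — the system is inconsistent.

Unsatisfiable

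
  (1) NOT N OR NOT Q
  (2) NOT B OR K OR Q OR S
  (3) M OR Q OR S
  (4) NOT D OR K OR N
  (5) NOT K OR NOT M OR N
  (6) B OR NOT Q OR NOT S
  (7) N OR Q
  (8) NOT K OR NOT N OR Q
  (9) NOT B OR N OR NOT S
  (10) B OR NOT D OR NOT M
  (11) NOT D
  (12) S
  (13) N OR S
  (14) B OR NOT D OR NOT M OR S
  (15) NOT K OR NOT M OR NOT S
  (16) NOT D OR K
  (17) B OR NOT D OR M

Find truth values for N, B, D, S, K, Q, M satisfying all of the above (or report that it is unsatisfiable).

N = True, B = True, D = False, S = True, K = False, Q = False, M = True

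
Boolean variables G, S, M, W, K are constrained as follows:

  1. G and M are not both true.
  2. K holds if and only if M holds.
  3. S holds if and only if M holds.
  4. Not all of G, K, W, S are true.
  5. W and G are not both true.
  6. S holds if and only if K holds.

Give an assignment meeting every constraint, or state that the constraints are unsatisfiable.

G = False, S = False, M = False, W = False, K = False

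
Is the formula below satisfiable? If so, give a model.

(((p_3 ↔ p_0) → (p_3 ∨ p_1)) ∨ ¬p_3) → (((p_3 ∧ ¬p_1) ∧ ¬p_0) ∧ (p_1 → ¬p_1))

p_0=F, p_1=F, p_3=T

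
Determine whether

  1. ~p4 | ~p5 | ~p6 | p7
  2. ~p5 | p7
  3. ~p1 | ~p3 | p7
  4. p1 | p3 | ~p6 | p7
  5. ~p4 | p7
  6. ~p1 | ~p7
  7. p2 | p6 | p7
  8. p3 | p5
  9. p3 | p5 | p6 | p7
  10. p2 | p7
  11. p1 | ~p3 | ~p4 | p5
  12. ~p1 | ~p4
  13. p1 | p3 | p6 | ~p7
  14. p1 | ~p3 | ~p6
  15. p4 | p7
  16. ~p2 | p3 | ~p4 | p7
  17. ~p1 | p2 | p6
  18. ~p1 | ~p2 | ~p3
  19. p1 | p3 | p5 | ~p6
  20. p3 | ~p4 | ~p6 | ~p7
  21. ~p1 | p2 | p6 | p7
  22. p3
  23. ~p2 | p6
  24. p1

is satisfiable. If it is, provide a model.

No satisfying assignment exists.

Case p3 = True:
  (p1) forces p1 = True.
  (~p1 | ~p3 | p7) forces p7 = True.
  Clause (~p1 | ~p7) is falsified — contradiction.
Case p3 = False:
  Clause (p3) is falsified — contradiction.
Both cases fail, so the formula is unsatisfiable.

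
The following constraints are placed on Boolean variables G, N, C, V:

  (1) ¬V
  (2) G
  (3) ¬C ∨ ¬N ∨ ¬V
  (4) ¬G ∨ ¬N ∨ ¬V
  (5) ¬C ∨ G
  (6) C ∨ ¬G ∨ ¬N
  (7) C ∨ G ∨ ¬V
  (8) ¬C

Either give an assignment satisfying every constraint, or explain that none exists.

Unit clause (¬V) forces V = False.
Unit clause (G) forces G = True.
Unit clause (¬C) forces C = False.
In (C ∨ ¬G ∨ ¬N) only ¬N is left, so N = False.
Check each clause:
  (¬V): ¬V holds.
  (G): G holds.
  (¬C ∨ ¬N ∨ ¬V): ¬C holds.
  (¬G ∨ ¬N ∨ ¬V): ¬N holds.
  (¬C ∨ G): ¬C holds.
  (C ∨ ¬G ∨ ¬N): ¬N holds.
  (C ∨ G ∨ ¬V): G holds.
  (¬C): ¬C holds.
All clauses satisfied.

G = True, N = False, C = False, V = False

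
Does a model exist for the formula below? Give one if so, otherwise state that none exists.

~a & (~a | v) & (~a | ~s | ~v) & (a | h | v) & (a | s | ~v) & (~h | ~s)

Unit clause (~a) forces a = False.
Set v = False.
  then (a | h | v) forces h = True.
  then (~h | ~s) forces s = False.
Check each clause:
  (~a): ~a holds.
  (~a | v): ~a holds.
  (~a | ~s | ~v): ~a holds.
  (a | h | v): h holds.
  (a | s | ~v): ~v holds.
  (~h | ~s): ~s holds.
All clauses satisfied.

a = False, v = False, s = False, h = True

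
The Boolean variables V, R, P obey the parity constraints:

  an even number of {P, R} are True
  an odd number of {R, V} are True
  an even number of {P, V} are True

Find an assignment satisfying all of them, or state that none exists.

Adding constraints 1, 2, 3 mod 2: every variable appears an even number of times on the left, so the left side is 0.
But the right sides sum to 1 (mod 2). 0 ≠ 1 — the system is inconsistent.

Unsatisfiable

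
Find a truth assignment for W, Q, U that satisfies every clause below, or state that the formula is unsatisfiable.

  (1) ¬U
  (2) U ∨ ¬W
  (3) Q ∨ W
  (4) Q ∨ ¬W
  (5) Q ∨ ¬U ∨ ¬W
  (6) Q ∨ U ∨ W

W=F, Q=T, U=F

Unit clause (¬U) forces U = False.
In (U ∨ ¬W) only ¬W is left, so W = False.
In (Q ∨ W) only Q is left, so Q = True.
Check each clause:
  (¬U): ¬U holds.
  (U ∨ ¬W): ¬W holds.
  (Q ∨ W): Q holds.
  (Q ∨ ¬W): Q holds.
  (Q ∨ ¬U ∨ ¬W): Q holds.
  (Q ∨ U ∨ W): Q holds.
All clauses satisfied.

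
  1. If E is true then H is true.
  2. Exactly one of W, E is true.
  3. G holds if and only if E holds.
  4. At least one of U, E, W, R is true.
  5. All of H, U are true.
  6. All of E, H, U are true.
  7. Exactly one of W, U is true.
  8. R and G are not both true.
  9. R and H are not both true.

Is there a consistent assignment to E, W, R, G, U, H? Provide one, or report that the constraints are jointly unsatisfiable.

E: True, W: False, R: False, G: True, U: True, H: True

  (1) E=T ⇒ H: T ✓
  (2) {W, E}: 1 true — exactly one ✓
  (3) G=T, E=T — same ✓
  (4) {U, E, W, R}: 2 true — at least one ✓
  (5) {H, U}: all 2 true ✓
  (6) {E, H, U}: all 3 true ✓
  (7) {W, U}: 1 true — exactly one ✓
  (8) R=F, G=T — not both ✓
  (9) R=F, H=T — not both ✓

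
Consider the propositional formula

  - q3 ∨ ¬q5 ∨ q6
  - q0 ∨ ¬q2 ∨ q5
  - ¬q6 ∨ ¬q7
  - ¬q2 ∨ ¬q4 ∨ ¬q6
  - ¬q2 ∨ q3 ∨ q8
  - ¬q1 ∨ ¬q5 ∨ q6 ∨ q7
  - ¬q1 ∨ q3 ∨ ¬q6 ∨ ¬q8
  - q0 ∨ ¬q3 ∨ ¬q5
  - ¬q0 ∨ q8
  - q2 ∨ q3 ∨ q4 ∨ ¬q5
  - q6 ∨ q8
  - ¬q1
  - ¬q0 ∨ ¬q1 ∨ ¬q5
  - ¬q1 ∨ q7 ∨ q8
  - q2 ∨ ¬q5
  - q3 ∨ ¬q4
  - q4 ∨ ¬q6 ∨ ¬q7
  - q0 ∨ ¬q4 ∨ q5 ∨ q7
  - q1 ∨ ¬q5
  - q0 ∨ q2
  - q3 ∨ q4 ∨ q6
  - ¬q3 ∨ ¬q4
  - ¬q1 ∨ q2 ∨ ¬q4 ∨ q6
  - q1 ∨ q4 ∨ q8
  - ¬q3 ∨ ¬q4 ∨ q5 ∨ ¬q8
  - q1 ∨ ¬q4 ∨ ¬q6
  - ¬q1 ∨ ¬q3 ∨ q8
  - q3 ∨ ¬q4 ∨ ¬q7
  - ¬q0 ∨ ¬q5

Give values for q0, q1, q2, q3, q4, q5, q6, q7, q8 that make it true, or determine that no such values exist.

q0 = True, q1 = False, q2 = False, q3 = True, q4 = False, q5 = False, q6 = False, q7 = True, q8 = True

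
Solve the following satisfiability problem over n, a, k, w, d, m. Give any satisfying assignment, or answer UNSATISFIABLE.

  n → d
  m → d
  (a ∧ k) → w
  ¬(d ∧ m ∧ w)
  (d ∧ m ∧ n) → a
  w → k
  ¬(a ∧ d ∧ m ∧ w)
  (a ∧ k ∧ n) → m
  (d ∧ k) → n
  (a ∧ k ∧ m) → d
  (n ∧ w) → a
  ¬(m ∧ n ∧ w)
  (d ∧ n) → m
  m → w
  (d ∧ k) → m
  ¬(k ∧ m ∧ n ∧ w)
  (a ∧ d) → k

Try n = True:
  (d ∨ ¬n) forces d = True.
  (¬d ∨ m ∨ ¬n) forces m = True.
  (¬m ∨ ¬n ∨ ¬w) forces w = False.
  clause (¬m ∨ w) is falsified — backtrack.
So n = False.
Set a = True.
Set k = True.
  then (¬a ∨ ¬k ∨ w) forces w = True.
  then (¬d ∨ ¬k ∨ n) forces d = False.
  then (d ∨ ¬m) forces m = False.
All clauses satisfied.

n=F, a=T, k=T, w=T, d=F, m=F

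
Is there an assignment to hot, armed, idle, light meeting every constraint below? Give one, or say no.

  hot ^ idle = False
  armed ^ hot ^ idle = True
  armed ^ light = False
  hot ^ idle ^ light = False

Unsatisfiable — no assignment works.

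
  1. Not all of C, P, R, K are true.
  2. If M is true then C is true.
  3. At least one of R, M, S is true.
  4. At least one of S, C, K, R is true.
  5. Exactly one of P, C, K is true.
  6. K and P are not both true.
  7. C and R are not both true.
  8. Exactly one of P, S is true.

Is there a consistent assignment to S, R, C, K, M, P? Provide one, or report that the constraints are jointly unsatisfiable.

S = True, R = False, C = False, K = True, M = False, P = False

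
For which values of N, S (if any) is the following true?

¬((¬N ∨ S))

N: True; S: False

  ¬((¬N ∨ S)) = True
    ¬N ∨ S = False
      ¬N = False
The formula evaluates to True.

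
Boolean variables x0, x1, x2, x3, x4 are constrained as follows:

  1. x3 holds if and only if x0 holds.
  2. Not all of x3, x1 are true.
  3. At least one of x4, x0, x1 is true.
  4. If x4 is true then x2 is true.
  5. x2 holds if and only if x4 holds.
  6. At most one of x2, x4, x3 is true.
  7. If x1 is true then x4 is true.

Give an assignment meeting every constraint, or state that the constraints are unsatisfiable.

x0 = True; x1 = False; x2 = False; x3 = True; x4 = False

  (1) x3=T, x0=T — same ✓
  (2) {x3, x1}: 1/2 true — not all ✓
  (3) {x4, x0, x1}: 1 true — at least one ✓
  (4) x4=F ⇒ x2: vacuous ✓
  (5) x2=F, x4=F — same ✓
  (6) {x2, x4, x3}: 1 true — at most one ✓
  (7) x1=F ⇒ x4: vacuous ✓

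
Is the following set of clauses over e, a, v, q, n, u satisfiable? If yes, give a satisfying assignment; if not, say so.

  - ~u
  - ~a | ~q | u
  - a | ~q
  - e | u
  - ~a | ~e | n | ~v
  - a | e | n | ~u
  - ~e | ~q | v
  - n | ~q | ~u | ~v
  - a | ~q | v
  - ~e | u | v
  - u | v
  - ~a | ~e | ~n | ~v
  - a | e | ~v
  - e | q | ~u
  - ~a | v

e: True; a: False; v: True; q: False; n: True; u: False

Unit clause (~u) forces u = False.
In (e | u) only e is left, so e = True.
In (~e | u | v) only v is left, so v = True.
Try a = True:
  (~a | ~q | u) forces q = False.
  (~a | ~e | n | ~v) forces n = True.
  clause (~a | ~e | ~n | ~v) is falsified — backtrack.
So a = False.
  then (a | ~q) forces q = False.
Set n = True.
All clauses satisfied.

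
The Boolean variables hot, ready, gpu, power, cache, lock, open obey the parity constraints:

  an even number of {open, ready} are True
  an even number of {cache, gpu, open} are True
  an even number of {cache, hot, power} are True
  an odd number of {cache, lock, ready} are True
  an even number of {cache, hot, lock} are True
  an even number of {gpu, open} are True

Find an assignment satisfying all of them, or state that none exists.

hot: False; ready: True; gpu: True; power: False; cache: False; lock: False; open: True

{open, ready}: 2 true → even ✓
{cache, gpu, open}: 2 true → even ✓
{cache, hot, power}: 0 true → even ✓
{cache, lock, ready}: 1 true → odd ✓
{cache, hot, lock}: 0 true → even ✓
{gpu, open}: 2 true → even ✓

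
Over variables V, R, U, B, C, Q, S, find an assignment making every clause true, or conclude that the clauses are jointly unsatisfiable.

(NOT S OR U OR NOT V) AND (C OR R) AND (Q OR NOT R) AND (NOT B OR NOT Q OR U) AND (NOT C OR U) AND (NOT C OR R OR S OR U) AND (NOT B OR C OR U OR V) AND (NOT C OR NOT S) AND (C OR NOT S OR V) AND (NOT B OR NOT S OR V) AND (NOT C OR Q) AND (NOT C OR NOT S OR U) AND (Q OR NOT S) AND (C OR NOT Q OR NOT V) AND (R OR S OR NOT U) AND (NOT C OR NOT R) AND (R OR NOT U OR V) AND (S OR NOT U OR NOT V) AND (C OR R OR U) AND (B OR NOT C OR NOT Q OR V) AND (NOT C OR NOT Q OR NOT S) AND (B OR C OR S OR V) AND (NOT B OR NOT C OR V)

Set V = False.
Try R = False:
  (C OR R) forces C = True.
  (NOT C OR U) forces U = True.
  clause (R OR NOT U OR V) is falsified — backtrack.
So R = True.
  then (Q OR NOT R) forces Q = True.
  then (NOT C OR NOT R) forces C = False.
  then (C OR NOT S OR V) forces S = False.
  then (B OR C OR S OR V) forces B = True.
  then (NOT B OR NOT Q OR U) forces U = True.
All clauses satisfied.

V = False, R = True, U = True, B = True, C = False, Q = True, S = False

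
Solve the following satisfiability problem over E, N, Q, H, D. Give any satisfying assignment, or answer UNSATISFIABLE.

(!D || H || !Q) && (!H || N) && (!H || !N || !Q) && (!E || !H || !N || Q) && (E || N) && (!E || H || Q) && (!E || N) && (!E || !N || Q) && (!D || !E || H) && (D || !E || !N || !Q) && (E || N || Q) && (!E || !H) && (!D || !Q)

E=F; N=T; Q=T; H=F; D=F

Try E = True:
  (!E || N) forces N = True.
  (!E || !N || Q) forces Q = True.
  (!H || !N || !Q) forces H = False.
  (!D || H || !Q) forces D = False.
  clause (D || !E || !N || !Q) is falsified — backtrack.
So E = False.
  then (E || N) forces N = True.
Set Q = True.
  then (!H || !N || !Q) forces H = False.
  then (!D || !Q) forces D = False.
All clauses satisfied.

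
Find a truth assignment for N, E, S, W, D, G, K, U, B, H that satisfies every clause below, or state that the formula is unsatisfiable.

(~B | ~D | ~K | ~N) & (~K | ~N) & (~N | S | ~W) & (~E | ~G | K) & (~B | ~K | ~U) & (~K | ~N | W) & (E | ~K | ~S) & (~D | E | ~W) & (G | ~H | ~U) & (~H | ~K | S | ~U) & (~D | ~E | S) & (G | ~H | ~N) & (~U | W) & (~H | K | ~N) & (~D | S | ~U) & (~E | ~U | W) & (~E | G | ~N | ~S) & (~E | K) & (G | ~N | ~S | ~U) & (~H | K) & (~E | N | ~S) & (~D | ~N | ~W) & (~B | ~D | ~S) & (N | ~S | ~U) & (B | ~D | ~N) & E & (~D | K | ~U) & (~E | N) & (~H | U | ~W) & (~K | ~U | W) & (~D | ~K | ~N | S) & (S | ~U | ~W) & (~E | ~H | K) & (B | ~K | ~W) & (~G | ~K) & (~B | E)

The formula is unsatisfiable.

Case E = True:
  (~E | K) forces K = True.
  (~K | ~N) forces N = False.
  Clause (~E | N) is falsified — contradiction.
Case E = False:
  Clause (E) is falsified — contradiction.
Both cases fail, so the formula is unsatisfiable.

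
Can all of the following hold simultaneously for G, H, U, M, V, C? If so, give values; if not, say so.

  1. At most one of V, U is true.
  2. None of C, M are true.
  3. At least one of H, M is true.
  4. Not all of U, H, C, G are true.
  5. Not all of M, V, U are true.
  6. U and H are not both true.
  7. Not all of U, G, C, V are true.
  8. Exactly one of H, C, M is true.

G: True, H: True, U: False, M: False, V: False, C: False

  (1) {V, U}: 0 true — at most one ✓
  (2) {C, M}: 0 true — none ✓
  (3) {H, M}: 1 true — at least one ✓
  (4) {U, H, C, G}: 2/4 true — not all ✓
  (5) {M, V, U}: 0/3 true — not all ✓
  (6) U=F, H=T — not both ✓
  (7) {U, G, C, V}: 1/4 true — not all ✓
  (8) {H, C, M}: 1 true — exactly one ✓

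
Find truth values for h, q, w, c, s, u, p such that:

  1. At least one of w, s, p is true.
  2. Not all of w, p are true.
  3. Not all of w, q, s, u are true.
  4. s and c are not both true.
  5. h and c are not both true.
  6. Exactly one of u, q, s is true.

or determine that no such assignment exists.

h = True, q = False, w = False, c = False, s = False, u = True, p = True

  (1) {w, s, p}: 1 true — at least one ✓
  (2) {w, p}: 1/2 true — not all ✓
  (3) {w, q, s, u}: 1/4 true — not all ✓
  (4) s=F, c=F — not both ✓
  (5) h=T, c=F — not both ✓
  (6) {u, q, s}: 1 true — exactly one ✓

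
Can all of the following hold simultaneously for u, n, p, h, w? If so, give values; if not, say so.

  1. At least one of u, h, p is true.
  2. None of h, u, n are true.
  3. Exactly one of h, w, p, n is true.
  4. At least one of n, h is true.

UNSATISFIABLE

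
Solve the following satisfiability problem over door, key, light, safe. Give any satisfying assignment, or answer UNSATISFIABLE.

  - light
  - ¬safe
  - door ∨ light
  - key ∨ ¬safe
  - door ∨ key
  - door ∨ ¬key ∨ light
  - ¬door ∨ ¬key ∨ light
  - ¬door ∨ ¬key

door = False; key = True; light = True; safe = False

Unit clause (light) forces light = True.
Unit clause (¬safe) forces safe = False.
Set door = False.
  then (door ∨ key) forces key = True.
All clauses satisfied.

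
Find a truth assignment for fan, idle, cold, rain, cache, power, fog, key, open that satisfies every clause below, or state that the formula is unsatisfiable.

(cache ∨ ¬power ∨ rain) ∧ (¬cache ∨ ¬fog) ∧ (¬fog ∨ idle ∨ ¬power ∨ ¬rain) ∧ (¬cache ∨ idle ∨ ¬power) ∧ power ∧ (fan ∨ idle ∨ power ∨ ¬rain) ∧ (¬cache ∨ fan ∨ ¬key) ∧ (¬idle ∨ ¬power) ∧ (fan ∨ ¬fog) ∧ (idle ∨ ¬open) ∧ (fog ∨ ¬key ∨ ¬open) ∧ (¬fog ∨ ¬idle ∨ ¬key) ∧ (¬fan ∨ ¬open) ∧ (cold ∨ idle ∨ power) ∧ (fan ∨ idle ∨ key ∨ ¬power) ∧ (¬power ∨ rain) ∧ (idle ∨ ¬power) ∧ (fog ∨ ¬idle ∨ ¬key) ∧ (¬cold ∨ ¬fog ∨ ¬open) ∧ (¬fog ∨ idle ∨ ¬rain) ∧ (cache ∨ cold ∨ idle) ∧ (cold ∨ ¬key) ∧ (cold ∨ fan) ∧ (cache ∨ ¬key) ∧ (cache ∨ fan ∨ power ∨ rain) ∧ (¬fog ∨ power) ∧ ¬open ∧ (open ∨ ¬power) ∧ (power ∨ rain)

Case power = True:
  (¬idle ∨ ¬power) forces idle = False.
  Clause (idle ∨ ¬power) is falsified — contradiction.
Case power = False:
  Clause (power) is falsified — contradiction.
Both cases fail, so the formula is unsatisfiable.

Unsatisfiable — no assignment works.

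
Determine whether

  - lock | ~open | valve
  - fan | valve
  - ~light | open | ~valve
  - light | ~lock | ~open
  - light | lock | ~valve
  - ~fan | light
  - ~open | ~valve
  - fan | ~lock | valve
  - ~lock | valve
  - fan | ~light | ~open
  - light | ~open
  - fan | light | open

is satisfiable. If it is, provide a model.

Try valve = True:
  (~open | ~valve) forces open = False.
  (~light | open | ~valve) forces light = False.
  (light | lock | ~valve) forces lock = True.
  (~fan | light) forces fan = False.
  clause (fan | light | open) is falsified — backtrack.
So valve = False.
  then (fan | valve) forces fan = True.
  then (~fan | light) forces light = True.
  then (~lock | valve) forces lock = False.
  then (lock | ~open | valve) forces open = False.
All clauses satisfied.

valve: False; fan: True; light: True; open: False; lock: False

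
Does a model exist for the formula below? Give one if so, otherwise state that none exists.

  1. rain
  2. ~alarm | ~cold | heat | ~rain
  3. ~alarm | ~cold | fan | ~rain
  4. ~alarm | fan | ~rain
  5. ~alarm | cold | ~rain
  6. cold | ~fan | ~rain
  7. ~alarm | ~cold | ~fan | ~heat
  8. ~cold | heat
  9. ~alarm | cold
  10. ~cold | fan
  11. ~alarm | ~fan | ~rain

Unit clause (rain) forces rain = True.
Set fan = True.
  then (cold | ~fan | ~rain) forces cold = True.
  then (~cold | heat) forces heat = True.
  then (~alarm | ~fan | ~rain) forces alarm = False.
All clauses satisfied.

fan: True; heat: True; alarm: False; cold: True; rain: True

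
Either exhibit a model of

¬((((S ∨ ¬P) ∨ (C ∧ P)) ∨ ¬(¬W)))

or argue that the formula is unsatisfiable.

W = False; C = False; P = True; S = False

  ¬((((S ∨ ¬P) ∨ (C ∧ P)) ∨ ¬(¬W))) = True
    ((S ∨ ¬P) ∨ (C ∧ P)) ∨ ¬(¬W) = False
      (S ∨ ¬P) ∨ (C ∧ P) = False
        S ∨ ¬P = False
          ¬P = False
        C ∧ P = False
      ¬(¬W) = False
        ¬W = True
The formula evaluates to True.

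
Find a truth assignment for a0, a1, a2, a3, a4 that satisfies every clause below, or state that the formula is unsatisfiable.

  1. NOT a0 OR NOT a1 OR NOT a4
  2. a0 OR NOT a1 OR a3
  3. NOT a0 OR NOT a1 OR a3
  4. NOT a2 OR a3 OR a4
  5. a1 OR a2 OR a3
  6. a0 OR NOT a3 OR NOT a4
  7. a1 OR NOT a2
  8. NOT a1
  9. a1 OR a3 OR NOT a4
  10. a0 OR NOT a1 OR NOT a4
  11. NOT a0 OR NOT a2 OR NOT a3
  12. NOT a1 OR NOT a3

a0 = True; a1 = False; a2 = False; a3 = True; a4 = True

Unit clause (NOT a1) forces a1 = False.
In (a1 OR NOT a2) only NOT a2 is left, so a2 = False.
In (a1 OR a2 OR a3) only a3 is left, so a3 = True.
Set a0 = True.
Set a4 = True.
All clauses satisfied.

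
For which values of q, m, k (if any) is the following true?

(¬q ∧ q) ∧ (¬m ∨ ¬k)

Unsatisfiable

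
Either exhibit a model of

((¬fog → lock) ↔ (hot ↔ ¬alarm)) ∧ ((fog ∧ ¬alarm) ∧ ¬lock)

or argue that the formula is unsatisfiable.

alarm = False; fog = True; lock = False; hot = True

  (¬fog → lock) ↔ (hot ↔ ¬alarm) = True
    ¬fog → lock = True
      ¬fog = False
    hot ↔ ¬alarm = True
      ¬alarm = True
  (fog ∧ ¬alarm) ∧ ¬lock = True
    fog ∧ ¬alarm = True
      ¬alarm = True
    ¬lock = True
Both conjuncts True, so the formula holds.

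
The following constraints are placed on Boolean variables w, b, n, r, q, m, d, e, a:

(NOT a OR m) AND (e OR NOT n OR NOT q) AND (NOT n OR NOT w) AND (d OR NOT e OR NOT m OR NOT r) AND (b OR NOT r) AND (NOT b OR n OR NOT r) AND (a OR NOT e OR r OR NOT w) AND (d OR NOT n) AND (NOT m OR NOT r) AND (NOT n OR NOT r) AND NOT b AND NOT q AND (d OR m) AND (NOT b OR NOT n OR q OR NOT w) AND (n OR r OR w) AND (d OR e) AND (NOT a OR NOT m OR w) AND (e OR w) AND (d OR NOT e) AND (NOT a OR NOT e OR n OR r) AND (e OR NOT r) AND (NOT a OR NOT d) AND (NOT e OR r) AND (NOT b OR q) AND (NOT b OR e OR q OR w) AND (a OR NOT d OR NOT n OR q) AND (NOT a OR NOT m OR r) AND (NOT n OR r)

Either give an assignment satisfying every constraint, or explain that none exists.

w=T, b=F, n=F, r=F, q=F, m=T, d=T, e=F, a=F

Unit clause (NOT b) forces b = False.
Unit clause (NOT q) forces q = False.
In (b OR NOT r) only NOT r is left, so r = False.
In (NOT e OR r) only NOT e is left, so e = False.
In (NOT n OR r) only NOT n is left, so n = False.
In (n OR r OR w) only w is left, so w = True.
In (d OR e) only d is left, so d = True.
In (NOT a OR NOT d) only NOT a is left, so a = False.
Set m = True.
All clauses satisfied.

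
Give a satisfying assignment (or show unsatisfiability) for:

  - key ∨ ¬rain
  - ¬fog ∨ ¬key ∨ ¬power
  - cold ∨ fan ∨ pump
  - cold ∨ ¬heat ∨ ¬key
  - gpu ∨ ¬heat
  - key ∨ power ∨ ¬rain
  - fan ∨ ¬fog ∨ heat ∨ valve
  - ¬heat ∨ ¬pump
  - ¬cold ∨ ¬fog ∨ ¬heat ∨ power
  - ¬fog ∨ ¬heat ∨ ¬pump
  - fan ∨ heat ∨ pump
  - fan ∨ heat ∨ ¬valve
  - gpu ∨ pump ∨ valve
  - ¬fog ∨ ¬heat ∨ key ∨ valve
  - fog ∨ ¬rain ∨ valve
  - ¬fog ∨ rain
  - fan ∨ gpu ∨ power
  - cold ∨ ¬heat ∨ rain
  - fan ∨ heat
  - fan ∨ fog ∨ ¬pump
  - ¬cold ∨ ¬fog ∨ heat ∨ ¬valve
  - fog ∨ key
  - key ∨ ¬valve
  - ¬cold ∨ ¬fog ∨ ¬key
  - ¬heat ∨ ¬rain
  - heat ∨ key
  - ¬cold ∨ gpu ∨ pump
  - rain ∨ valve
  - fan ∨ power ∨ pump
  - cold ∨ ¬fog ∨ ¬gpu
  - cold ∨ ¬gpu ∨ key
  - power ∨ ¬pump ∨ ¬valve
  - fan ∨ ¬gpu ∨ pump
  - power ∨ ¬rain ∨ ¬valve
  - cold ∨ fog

Try key = False:
  (key ∨ ¬rain) forces rain = False.
  (¬fog ∨ rain) forces fog = False.
  clause (fog ∨ key) is falsified — backtrack.
So key = True.
Set heat = False.
  then (fan ∨ heat) forces fan = True.
Set pump = False.
Set valve = True.
Try gpu = False:
  (¬cold ∨ gpu ∨ pump) forces cold = False.
  (cold ∨ fog) forces fog = True.
  (¬fog ∨ ¬key ∨ ¬power) forces power = False.
  (¬fog ∨ rain) forces rain = True.
  clause (power ∨ ¬rain ∨ ¬valve) is falsified — backtrack.
So gpu = True.
Set rain = True.
  then (power ∨ ¬rain ∨ ¬valve) forces power = True.
  then (¬fog ∨ ¬key ∨ ¬power) forces fog = False.
  then (cold ∨ fog) forces cold = True.
All clauses satisfied.

key = True, heat = False, pump = False, valve = True, gpu = True, rain = True, cold = True, fan = True, fog = False, power = True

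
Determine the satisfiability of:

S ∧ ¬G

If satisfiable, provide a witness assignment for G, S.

G = False, S = True

  ¬G = True
Both conjuncts True, so the formula holds.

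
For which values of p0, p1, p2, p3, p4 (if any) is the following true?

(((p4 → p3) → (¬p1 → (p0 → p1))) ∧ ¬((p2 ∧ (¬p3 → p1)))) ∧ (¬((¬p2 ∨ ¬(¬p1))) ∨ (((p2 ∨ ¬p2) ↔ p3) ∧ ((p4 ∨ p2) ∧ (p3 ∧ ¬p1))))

p0 = False, p1 = False, p2 = True, p3 = False, p4 = False

  ((p4 → p3) → (¬p1 → (p0 → p1))) ∧ ¬((p2 ∧ (¬p3 → p1))) = True
    (p4 → p3) → (¬p1 → (p0 → p1)) = True
      p4 → p3 = True
      ¬p1 → (p0 → p1) = True
        ¬p1 = True
        p0 → p1 = True
    ¬((p2 ∧ (¬p3 → p1))) = True
      p2 ∧ (¬p3 → p1) = False
        ¬p3 → p1 = False
          ¬p3 = True
  ¬((¬p2 ∨ ¬(¬p1))) ∨ (((p2 ∨ ¬p2) ↔ p3) ∧ ((p4 ∨ p2) ∧ (p3 ∧ ¬p1))) = True
    ¬((¬p2 ∨ ¬(¬p1))) = True
      ¬p2 ∨ ¬(¬p1) = False
        ¬p2 = False
        ¬(¬p1) = False
          ¬p1 = True
    ((p2 ∨ ¬p2) ↔ p3) ∧ ((p4 ∨ p2) ∧ (p3 ∧ ¬p1)) = False
      (p2 ∨ ¬p2) ↔ p3 = False
        p2 ∨ ¬p2 = True
          ¬p2 = False
      (p4 ∨ p2) ∧ (p3 ∧ ¬p1) = False
        p4 ∨ p2 = True
        p3 ∧ ¬p1 = False
          ¬p1 = True
Both conjuncts True, so the formula holds.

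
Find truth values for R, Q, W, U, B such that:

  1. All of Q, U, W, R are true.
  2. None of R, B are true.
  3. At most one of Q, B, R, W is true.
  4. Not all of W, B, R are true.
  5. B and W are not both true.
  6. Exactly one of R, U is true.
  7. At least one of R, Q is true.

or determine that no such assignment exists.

No satisfying assignment exists.

Case R = True:
  Constraint (2) is violated (R=T) — contradiction.
Case R = False:
  Constraint (1) is violated (R=F) — contradiction.
Both cases fail — unsatisfiable.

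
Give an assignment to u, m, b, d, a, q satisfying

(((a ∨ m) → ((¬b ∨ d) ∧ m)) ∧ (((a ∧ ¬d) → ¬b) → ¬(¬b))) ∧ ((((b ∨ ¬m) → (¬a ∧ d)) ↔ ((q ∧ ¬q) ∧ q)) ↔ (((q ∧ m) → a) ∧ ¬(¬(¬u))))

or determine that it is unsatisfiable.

u=T; m=F; b=T; d=T; a=F; q=T

  ((a ∨ m) → ((¬b ∨ d) ∧ m)) ∧ (((a ∧ ¬d) → ¬b) → ¬(¬b)) = True
    (a ∨ m) → ((¬b ∨ d) ∧ m) = True
      a ∨ m = False
      (¬b ∨ d) ∧ m = False
        ¬b ∨ d = True
          ¬b = False
    ((a ∧ ¬d) → ¬b) → ¬(¬b) = True
      (a ∧ ¬d) → ¬b = True
        a ∧ ¬d = False
          ¬d = False
        ¬b = False
      ¬(¬b) = True
        ¬b = False
  (((b ∨ ¬m) → (¬a ∧ d)) ↔ ((q ∧ ¬q) ∧ q)) ↔ (((q ∧ m) → a) ∧ ¬(¬(¬u))) = True
    ((b ∨ ¬m) → (¬a ∧ d)) ↔ ((q ∧ ¬q) ∧ q) = False
      (b ∨ ¬m) → (¬a ∧ d) = True
        b ∨ ¬m = True
          ¬m = True
        ¬a ∧ d = True
          ¬a = True
      (q ∧ ¬q) ∧ q = False
        q ∧ ¬q = False
          ¬q = False
    ((q ∧ m) → a) ∧ ¬(¬(¬u)) = False
      (q ∧ m) → a = True
        q ∧ m = False
      ¬(¬(¬u)) = False
        ¬(¬u) = True
          ¬u = False
Both conjuncts True, so the formula holds.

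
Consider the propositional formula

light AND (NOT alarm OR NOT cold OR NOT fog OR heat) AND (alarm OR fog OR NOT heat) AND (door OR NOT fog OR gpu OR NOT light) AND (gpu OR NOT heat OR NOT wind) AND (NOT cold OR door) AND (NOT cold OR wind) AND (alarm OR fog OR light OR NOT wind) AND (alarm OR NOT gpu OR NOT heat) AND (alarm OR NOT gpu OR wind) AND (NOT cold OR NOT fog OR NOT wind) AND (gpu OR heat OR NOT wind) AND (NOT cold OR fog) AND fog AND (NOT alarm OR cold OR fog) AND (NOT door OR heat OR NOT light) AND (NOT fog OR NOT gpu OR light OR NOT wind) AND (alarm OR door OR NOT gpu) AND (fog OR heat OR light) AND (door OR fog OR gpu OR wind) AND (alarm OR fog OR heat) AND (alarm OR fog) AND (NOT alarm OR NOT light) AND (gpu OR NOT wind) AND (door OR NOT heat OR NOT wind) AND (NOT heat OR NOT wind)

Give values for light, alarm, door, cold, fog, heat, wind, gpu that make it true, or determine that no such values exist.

Unit clause (light) forces light = True.
Unit clause (fog) forces fog = True.
In (NOT alarm OR NOT light) only NOT alarm is left, so alarm = False.
Try door = False:
  (door OR NOT fog OR gpu OR NOT light) forces gpu = True.
  clause (alarm OR door OR NOT gpu) is falsified — backtrack.
So door = True.
  then (NOT door OR heat OR NOT light) forces heat = True.
  then (NOT heat OR NOT wind) forces wind = False.
  then (NOT cold OR wind) forces cold = False.
  then (alarm OR NOT gpu OR NOT heat) forces gpu = False.
All clauses satisfied.

light = True, alarm = False, door = True, cold = False, fog = True, heat = True, wind = False, gpu = False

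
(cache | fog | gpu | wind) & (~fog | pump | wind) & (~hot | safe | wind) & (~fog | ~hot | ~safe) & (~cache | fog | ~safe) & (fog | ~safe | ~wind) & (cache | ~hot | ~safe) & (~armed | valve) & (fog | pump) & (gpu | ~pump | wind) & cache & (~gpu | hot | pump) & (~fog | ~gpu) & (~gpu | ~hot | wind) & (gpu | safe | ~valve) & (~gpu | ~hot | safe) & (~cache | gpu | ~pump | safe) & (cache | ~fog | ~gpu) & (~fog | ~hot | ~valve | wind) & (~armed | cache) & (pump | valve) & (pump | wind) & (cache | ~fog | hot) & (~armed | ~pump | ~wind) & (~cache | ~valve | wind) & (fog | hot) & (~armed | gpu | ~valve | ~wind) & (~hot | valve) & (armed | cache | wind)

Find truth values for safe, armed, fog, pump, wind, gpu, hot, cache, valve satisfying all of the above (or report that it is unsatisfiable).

safe = True, armed = False, fog = True, pump = True, wind = True, gpu = False, hot = False, cache = True, valve = False

Unit clause (cache) forces cache = True.
Set safe = True.
  then (~cache | fog | ~safe) forces fog = True.
  then (~fog | ~gpu) forces gpu = False.
  then (~fog | ~hot | ~safe) forces hot = False.
Try armed = True:
  (~armed | valve) forces valve = True.
  (~cache | ~valve | wind) forces wind = True.
  clause (~armed | gpu | ~valve | ~wind) is falsified — backtrack.
So armed = False.
Set pump = True.
  then (gpu | ~pump | wind) forces wind = True.
Set valve = False.
All clauses satisfied.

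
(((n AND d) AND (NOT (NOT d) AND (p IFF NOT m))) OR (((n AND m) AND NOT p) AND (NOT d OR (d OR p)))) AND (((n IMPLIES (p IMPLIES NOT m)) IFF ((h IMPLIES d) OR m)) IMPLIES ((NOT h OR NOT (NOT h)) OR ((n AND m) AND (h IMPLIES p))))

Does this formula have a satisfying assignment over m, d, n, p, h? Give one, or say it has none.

m: True; d: False; n: True; p: False; h: False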